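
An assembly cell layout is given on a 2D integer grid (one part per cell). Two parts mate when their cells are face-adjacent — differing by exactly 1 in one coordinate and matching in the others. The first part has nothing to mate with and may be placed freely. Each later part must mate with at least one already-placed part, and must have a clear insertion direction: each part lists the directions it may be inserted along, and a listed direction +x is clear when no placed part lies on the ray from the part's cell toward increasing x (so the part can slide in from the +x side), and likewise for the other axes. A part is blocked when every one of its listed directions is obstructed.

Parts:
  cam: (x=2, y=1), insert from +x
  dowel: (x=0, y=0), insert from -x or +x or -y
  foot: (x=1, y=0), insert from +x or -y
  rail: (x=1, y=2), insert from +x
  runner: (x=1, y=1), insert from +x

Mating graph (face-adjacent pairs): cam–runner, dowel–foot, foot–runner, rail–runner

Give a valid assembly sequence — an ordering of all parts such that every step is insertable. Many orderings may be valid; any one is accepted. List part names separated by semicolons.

1. runner@(1, 1) [+x clear] — {runner}
2. rail@(1, 2) [+x clear] — {rail, runner}
3. foot@(1, 0) [+x clear] — {foot, rail, runner}
4. dowel@(0, 0) [-x clear] — {dowel, foot, rail, runner}
5. cam@(2, 1) [+x clear] — {cam, dowel, foot, rail, runner}

runner; rail; foot; dowel; cam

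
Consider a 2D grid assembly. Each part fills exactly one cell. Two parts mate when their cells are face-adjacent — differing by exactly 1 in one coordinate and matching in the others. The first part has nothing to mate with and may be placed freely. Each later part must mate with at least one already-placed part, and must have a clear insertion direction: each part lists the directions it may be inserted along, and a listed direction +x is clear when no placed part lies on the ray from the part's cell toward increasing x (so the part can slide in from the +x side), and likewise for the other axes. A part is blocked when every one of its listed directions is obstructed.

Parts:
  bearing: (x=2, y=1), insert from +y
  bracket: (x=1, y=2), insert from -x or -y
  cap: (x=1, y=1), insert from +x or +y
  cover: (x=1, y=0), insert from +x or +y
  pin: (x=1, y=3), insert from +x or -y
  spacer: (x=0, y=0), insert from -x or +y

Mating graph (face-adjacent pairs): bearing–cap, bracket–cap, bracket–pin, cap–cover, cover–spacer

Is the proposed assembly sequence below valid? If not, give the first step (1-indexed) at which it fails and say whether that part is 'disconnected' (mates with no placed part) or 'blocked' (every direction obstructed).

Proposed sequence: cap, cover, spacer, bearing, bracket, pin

Valid

1. cap@(1, 1) [+x clear] — {cap}
2. cover@(1, 0) [+x clear] — {cap, cover}
3. spacer@(0, 0) [-x clear] — {cap, cover, spacer}
4. bearing@(2, 1) [+y clear] — {bearing, cap, cover, spacer}
5. bracket@(1, 2) [-x clear] — {bearing, bracket, cap, cover, spacer}
6. pin@(1, 3) [+x clear] — {bearing, bracket, cap, cover, pin, spacer}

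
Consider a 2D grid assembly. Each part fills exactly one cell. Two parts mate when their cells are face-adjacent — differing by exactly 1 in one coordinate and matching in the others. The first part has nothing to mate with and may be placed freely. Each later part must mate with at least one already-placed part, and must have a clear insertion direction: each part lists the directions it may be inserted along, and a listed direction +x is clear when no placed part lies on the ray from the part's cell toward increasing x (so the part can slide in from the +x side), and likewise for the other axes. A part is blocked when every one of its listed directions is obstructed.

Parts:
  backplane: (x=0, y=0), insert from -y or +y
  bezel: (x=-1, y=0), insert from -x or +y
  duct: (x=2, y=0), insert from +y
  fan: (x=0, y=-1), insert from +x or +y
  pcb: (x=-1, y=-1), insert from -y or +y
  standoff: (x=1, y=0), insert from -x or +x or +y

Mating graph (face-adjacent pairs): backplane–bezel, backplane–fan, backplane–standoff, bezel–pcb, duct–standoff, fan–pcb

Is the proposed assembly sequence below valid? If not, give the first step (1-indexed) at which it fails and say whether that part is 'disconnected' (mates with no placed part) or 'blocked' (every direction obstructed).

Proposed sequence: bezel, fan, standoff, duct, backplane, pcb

1. bezel@(-1, 0) [-x clear] — {bezel}
2. fan@(0, -1) — no placed neighbour ⇒ disconnected

Invalid at step 2 (disconnected)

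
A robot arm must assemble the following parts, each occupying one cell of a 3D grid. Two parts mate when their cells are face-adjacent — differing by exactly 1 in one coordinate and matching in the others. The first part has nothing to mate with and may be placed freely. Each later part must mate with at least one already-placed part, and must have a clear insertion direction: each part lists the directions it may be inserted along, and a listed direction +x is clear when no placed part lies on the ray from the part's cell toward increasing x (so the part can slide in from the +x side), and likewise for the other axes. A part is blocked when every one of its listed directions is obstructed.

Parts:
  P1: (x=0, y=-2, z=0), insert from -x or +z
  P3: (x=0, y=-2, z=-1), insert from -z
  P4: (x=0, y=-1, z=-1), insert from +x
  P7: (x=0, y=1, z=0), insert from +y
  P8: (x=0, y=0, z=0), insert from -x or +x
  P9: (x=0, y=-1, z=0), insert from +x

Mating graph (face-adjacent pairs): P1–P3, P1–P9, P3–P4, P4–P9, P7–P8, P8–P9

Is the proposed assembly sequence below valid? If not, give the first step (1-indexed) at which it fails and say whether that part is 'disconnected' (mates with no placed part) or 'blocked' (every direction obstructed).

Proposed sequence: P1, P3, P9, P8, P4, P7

Valid

1. P1@(0, -2, 0) [-x clear] — {P1}
2. P3@(0, -2, -1) [-z clear] — {P1, P3}
3. P9@(0, -1, 0) [+x clear] — {P1, P3, P9}
4. P8@(0, 0, 0) [-x clear] — {P1, P3, P8, P9}
5. P4@(0, -1, -1) [+x clear] — {P1, P3, P4, P8, P9}
6. P7@(0, 1, 0) [+y clear] — {P1, P3, P4, P7, P8, P9}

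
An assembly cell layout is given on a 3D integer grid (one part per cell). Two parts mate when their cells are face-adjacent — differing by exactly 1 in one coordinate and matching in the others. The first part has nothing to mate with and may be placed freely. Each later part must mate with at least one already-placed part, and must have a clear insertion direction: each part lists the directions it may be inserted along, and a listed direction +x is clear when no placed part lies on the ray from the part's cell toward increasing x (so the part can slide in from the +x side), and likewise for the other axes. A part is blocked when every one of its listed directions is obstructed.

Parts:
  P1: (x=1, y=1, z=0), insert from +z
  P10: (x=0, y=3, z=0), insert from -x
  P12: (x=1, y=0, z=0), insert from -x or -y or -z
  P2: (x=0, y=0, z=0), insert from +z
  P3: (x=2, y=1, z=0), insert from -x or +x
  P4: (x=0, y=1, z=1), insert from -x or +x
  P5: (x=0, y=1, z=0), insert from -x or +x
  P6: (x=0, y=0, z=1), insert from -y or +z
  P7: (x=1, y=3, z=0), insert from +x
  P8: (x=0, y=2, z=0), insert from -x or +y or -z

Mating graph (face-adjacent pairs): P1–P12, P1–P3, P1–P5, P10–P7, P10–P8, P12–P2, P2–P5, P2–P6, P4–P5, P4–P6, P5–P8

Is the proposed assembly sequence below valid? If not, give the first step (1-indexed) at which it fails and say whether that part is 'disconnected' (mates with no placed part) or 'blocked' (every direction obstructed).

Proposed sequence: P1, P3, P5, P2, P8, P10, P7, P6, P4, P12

1. P1@(1, 1, 0) [+z clear] — {P1}
2. P3@(2, 1, 0) [+x clear] — {P1, P3}
3. P5@(0, 1, 0) [-x clear] — {P1, P3, P5}
4. P2@(0, 0, 0) [+z clear] — {P1, P2, P3, P5}
5. P8@(0, 2, 0) [-x clear] — {P1, P2, P3, P5, P8}
6. P10@(0, 3, 0) [-x clear] — {P1, P10, P2, P3, P5, P8}
7. P7@(1, 3, 0) [+x clear] — {P1, P10, P2, P3, P5, P7, P8}
8. P6@(0, 0, 1) [-y clear] — {P1, P10, P2, P3, P5, P6, P7, P8}
9. P4@(0, 1, 1) [-x clear] — {P1, P10, P2, P3, P4, P5, P6, P7, P8}
10. P12@(1, 0, 0) [-y clear] — {P1, P10, P12, P2, P3, P4, P5, P6, P7, P8}

Valid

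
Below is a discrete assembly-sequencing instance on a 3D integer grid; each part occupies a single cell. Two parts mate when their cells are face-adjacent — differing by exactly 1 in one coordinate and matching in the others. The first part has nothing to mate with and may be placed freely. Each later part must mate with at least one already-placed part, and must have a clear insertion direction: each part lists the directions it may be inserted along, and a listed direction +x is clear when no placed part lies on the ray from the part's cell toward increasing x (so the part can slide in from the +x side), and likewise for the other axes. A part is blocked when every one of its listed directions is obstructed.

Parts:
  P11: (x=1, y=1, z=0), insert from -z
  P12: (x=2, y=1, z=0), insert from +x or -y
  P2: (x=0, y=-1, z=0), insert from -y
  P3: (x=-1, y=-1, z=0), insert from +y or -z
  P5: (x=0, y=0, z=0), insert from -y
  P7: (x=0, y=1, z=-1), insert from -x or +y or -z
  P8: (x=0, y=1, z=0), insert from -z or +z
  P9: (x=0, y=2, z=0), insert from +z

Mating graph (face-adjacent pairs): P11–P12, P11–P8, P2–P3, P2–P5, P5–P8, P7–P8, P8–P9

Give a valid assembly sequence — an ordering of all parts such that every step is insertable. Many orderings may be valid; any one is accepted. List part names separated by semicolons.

1. P7@(0, 1, -1) [-x clear] — {P7}
2. P8@(0, 1, 0) [+z clear] — {P7, P8}
3. P11@(1, 1, 0) [-z clear] — {P11, P7, P8}
4. P12@(2, 1, 0) [+x clear] — {P11, P12, P7, P8}
5. P5@(0, 0, 0) [-y clear] — {P11, P12, P5, P7, P8}
6. P2@(0, -1, 0) [-y clear] — {P11, P12, P2, P5, P7, P8}
7. P3@(-1, -1, 0) [+y clear] — {P11, P12, P2, P3, P5, P7, P8}
8. P9@(0, 2, 0) [+z clear] — {P11, P12, P2, P3, P5, P7, P8, P9}

P7; P8; P11; P12; P5; P2; P3; P9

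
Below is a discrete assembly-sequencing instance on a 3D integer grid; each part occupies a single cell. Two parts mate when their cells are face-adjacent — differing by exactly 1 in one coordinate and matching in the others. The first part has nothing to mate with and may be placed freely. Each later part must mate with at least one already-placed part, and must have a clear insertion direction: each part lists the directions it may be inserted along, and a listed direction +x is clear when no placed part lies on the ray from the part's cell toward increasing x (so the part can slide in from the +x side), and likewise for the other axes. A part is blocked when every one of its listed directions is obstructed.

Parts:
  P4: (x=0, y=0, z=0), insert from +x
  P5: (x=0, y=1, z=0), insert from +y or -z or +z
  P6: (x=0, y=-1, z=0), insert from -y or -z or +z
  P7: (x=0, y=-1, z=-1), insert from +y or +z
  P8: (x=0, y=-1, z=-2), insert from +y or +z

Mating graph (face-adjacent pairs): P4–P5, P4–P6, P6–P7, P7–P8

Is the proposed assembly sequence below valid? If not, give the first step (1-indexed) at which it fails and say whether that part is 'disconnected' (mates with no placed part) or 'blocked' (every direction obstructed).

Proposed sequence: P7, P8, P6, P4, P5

Valid

1. P7@(0, -1, -1) [+y clear] — {P7}
2. P8@(0, -1, -2) [+y clear] — {P7, P8}
3. P6@(0, -1, 0) [-y clear] — {P6, P7, P8}
4. P4@(0, 0, 0) [+x clear] — {P4, P6, P7, P8}
5. P5@(0, 1, 0) [+y clear] — {P4, P5, P6, P7, P8}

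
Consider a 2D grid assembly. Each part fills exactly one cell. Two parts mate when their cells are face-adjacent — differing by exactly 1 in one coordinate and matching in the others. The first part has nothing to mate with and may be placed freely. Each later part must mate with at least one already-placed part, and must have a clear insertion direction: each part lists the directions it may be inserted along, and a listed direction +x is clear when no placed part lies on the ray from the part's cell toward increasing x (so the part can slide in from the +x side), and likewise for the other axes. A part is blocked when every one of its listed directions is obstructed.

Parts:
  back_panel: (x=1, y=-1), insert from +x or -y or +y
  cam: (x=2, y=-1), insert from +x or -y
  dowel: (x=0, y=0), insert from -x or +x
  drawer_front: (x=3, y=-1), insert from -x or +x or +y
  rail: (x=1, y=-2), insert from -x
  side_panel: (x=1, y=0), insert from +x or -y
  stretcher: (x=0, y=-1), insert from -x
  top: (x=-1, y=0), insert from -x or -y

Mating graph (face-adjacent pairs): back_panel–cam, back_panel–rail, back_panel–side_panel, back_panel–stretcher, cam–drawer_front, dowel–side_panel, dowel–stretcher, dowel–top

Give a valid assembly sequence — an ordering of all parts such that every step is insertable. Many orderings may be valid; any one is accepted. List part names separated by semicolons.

1. top@(-1, 0) [-x clear] — {top}
2. dowel@(0, 0) [+x clear] — {dowel, top}
3. stretcher@(0, -1) [-x clear] — {dowel, stretcher, top}
4. side_panel@(1, 0) [+x clear] — {dowel, side_panel, stretcher, top}
5. back_panel@(1, -1) [+x clear] — {back_panel, dowel, side_panel, stretcher, top}
6. cam@(2, -1) [+x clear] — {back_panel, cam, dowel, side_panel, stretcher, top}
7. rail@(1, -2) [-x clear] — {back_panel, cam, dowel, rail, side_panel, stretcher, top}
8. drawer_front@(3, -1) [+x clear] — {back_panel, cam, dowel, drawer_front, rail, side_panel, stretcher, top}

top; dowel; stretcher; side_panel; back_panel; cam; rail; drawer_front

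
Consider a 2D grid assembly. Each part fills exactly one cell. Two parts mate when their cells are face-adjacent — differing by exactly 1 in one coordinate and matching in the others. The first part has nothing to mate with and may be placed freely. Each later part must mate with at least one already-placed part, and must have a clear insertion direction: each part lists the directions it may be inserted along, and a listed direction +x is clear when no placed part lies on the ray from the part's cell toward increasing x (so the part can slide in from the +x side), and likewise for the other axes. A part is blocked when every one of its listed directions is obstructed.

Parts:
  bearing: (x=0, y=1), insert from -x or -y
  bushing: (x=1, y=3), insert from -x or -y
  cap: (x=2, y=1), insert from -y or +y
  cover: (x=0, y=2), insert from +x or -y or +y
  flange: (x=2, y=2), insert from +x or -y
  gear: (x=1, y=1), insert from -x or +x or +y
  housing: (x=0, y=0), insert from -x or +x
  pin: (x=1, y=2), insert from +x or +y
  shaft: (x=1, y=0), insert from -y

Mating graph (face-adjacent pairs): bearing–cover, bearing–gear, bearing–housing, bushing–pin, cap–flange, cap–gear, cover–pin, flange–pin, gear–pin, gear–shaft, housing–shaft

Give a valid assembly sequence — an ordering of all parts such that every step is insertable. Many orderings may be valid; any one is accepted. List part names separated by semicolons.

cover; pin; flange; cap; bushing; gear; shaft; housing; bearing

1. cover@(0, 2) [+x clear] — {cover}
2. pin@(1, 2) [+x clear] — {cover, pin}
3. flange@(2, 2) [+x clear] — {cover, flange, pin}
4. cap@(2, 1) [-y clear] — {cap, cover, flange, pin}
5. bushing@(1, 3) [-x clear] — {bushing, cap, cover, flange, pin}
6. gear@(1, 1) [-x clear] — {bushing, cap, cover, flange, gear, pin}
7. shaft@(1, 0) [-y clear] — {bushing, cap, cover, flange, gear, pin, shaft}
8. housing@(0, 0) [-x clear] — {bushing, cap, cover, flange, gear, housing, pin, shaft}
9. bearing@(0, 1) [-x clear] — {bearing, bushing, cap, cover, flange, gear, housing, pin, shaft}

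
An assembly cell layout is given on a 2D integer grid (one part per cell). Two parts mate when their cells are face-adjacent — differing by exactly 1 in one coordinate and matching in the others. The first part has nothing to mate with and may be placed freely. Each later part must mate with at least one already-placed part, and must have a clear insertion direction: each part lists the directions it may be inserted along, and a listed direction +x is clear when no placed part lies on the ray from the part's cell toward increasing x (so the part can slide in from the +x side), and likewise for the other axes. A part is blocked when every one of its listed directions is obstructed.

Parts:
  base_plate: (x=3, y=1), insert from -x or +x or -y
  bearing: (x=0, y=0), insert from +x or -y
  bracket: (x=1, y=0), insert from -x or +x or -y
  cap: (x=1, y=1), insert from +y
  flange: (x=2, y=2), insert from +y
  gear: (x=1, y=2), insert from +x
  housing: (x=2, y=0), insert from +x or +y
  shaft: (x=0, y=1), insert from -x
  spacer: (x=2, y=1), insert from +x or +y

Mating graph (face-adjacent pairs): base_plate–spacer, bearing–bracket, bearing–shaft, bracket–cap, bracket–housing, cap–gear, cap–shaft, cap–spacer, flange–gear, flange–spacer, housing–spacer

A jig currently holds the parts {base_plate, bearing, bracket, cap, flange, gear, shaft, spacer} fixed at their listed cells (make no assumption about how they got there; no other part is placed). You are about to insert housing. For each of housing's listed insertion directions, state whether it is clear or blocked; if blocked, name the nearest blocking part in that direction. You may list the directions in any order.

+x: clear; +y: blocked by spacer

+x: ray from housing(2, 0) has no placed part ⇒ clear
+y: nearest on ray is spacer@(2, 1) ⇒ blocked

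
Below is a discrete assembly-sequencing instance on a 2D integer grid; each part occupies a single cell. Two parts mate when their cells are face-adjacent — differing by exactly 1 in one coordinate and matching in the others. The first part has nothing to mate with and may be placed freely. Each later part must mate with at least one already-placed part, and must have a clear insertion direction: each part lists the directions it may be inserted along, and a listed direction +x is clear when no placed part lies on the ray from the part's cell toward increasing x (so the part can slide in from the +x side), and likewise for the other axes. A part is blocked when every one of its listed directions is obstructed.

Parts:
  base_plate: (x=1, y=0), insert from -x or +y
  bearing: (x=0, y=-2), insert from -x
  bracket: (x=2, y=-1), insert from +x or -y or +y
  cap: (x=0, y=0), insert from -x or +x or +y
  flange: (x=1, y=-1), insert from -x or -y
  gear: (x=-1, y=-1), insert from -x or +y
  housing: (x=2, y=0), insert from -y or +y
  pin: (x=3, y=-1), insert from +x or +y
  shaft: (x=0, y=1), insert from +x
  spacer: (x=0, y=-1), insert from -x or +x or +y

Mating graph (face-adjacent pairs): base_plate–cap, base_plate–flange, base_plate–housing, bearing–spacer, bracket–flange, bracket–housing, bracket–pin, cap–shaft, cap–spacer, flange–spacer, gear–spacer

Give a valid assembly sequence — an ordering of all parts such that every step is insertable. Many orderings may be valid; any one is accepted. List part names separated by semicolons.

flange; bracket; spacer; bearing; pin; base_plate; gear; cap; shaft; housing

1. flange@(1, -1) [-x clear] — {flange}
2. bracket@(2, -1) [+x clear] — {bracket, flange}
3. spacer@(0, -1) [-x clear] — {bracket, flange, spacer}
4. bearing@(0, -2) [-x clear] — {bearing, bracket, flange, spacer}
5. pin@(3, -1) [+x clear] — {bearing, bracket, flange, pin, spacer}
6. base_plate@(1, 0) [-x clear] — {base_plate, bearing, bracket, flange, pin, spacer}
7. gear@(-1, -1) [-x clear] — {base_plate, bearing, bracket, flange, gear, pin, spacer}
8. cap@(0, 0) [-x clear] — {base_plate, bearing, bracket, cap, flange, gear, pin, spacer}
9. shaft@(0, 1) [+x clear] — {base_plate, bearing, bracket, cap, flange, gear, pin, shaft, spacer}
10. housing@(2, 0) [+y clear] — {base_plate, bearing, bracket, cap, flange, gear, housing, pin, shaft, spacer}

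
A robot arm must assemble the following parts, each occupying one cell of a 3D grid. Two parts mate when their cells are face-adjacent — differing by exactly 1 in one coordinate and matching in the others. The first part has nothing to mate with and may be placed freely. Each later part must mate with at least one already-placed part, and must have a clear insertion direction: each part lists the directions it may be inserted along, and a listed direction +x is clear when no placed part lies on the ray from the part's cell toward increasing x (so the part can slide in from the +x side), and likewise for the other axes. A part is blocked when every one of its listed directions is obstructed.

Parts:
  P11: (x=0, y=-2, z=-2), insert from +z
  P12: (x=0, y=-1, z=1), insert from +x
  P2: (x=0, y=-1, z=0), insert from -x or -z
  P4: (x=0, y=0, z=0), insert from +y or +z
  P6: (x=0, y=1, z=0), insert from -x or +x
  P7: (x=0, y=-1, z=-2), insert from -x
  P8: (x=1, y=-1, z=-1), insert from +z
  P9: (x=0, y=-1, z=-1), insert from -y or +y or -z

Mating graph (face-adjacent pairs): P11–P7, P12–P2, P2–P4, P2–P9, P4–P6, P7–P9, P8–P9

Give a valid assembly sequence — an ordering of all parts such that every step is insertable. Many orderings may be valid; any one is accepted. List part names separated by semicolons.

P8; P9; P2; P4; P12; P6; P7; P11

1. P8@(1, -1, -1) [+z clear] — {P8}
2. P9@(0, -1, -1) [-y clear] — {P8, P9}
3. P2@(0, -1, 0) [-x clear] — {P2, P8, P9}
4. P4@(0, 0, 0) [+y clear] — {P2, P4, P8, P9}
5. P12@(0, -1, 1) [+x clear] — {P12, P2, P4, P8, P9}
6. P6@(0, 1, 0) [-x clear] — {P12, P2, P4, P6, P8, P9}
7. P7@(0, -1, -2) [-x clear] — {P12, P2, P4, P6, P7, P8, P9}
8. P11@(0, -2, -2) [+z clear] — {P11, P12, P2, P4, P6, P7, P8, P9}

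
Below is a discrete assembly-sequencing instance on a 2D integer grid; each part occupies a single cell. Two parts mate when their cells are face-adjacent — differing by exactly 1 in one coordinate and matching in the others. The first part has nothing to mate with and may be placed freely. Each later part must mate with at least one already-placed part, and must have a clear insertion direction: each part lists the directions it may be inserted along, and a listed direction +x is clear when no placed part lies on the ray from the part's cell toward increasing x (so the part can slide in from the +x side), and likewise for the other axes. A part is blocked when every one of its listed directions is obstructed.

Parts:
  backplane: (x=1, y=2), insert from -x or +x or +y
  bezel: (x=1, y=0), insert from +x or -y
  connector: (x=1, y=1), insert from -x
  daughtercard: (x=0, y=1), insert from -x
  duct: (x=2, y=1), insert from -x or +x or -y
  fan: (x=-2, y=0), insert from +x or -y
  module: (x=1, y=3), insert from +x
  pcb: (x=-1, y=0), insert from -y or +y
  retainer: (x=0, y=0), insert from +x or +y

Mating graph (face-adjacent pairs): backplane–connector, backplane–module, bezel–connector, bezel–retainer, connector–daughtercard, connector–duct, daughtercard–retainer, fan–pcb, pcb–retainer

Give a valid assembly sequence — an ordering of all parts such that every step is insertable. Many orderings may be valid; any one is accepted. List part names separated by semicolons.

1. module@(1, 3) [+x clear] — {module}
2. backplane@(1, 2) [-x clear] — {backplane, module}
3. connector@(1, 1) [-x clear] — {backplane, connector, module}
4. daughtercard@(0, 1) [-x clear] — {backplane, connector, daughtercard, module}
5. retainer@(0, 0) [+x clear] — {backplane, connector, daughtercard, module, retainer}
6. bezel@(1, 0) [+x clear] — {backplane, bezel, connector, daughtercard, module, retainer}
7. duct@(2, 1) [+x clear] — {backplane, bezel, connector, daughtercard, duct, module, retainer}
8. pcb@(-1, 0) [-y clear] — {backplane, bezel, connector, daughtercard, duct, module, pcb, retainer}
9. fan@(-2, 0) [-y clear] — {backplane, bezel, connector, daughtercard, duct, fan, module, pcb, retainer}

module; backplane; connector; daughtercard; retainer; bezel; duct; pcb; fan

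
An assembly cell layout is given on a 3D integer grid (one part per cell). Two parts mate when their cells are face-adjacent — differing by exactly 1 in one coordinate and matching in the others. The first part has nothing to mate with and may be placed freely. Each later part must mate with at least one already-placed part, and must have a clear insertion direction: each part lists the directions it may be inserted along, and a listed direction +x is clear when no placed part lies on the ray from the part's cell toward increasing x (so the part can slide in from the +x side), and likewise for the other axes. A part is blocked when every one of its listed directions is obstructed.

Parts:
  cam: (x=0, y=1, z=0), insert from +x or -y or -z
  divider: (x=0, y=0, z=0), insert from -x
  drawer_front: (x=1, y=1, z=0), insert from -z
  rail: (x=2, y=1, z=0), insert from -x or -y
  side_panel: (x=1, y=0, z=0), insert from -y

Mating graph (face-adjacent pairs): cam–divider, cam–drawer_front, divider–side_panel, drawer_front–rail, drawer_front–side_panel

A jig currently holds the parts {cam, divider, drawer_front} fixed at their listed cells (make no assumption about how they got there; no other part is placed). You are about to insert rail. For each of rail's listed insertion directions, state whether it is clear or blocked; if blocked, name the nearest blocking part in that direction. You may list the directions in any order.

-x: nearest on ray is drawer_front@(1, 1, 0) ⇒ blocked
-y: ray from rail(2, 1, 0) has no placed part ⇒ clear

-x: blocked by drawer_front; -y: clear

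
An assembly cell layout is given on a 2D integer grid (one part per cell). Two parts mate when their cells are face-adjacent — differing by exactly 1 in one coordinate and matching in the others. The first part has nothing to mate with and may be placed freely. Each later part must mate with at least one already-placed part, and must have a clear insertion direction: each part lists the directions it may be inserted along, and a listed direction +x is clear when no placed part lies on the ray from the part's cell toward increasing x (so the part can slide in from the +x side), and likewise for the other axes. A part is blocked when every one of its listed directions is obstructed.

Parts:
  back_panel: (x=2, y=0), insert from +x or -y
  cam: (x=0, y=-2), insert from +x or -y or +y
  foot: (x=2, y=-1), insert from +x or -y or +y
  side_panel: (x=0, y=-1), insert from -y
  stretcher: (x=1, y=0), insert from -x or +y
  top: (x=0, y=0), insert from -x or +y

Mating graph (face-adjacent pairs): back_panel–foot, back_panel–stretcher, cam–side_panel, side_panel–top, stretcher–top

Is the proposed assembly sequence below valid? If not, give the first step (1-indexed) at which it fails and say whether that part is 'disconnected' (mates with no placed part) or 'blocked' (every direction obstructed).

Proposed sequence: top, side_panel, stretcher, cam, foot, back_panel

1. top@(0, 0) [-x clear] — {top}
2. side_panel@(0, -1) [-y clear] — {side_panel, top}
3. stretcher@(1, 0) [+y clear] — {side_panel, stretcher, top}
4. cam@(0, -2) [+x clear] — {cam, side_panel, stretcher, top}
5. foot@(2, -1) — no placed neighbour ⇒ disconnected

Invalid at step 5 (disconnected)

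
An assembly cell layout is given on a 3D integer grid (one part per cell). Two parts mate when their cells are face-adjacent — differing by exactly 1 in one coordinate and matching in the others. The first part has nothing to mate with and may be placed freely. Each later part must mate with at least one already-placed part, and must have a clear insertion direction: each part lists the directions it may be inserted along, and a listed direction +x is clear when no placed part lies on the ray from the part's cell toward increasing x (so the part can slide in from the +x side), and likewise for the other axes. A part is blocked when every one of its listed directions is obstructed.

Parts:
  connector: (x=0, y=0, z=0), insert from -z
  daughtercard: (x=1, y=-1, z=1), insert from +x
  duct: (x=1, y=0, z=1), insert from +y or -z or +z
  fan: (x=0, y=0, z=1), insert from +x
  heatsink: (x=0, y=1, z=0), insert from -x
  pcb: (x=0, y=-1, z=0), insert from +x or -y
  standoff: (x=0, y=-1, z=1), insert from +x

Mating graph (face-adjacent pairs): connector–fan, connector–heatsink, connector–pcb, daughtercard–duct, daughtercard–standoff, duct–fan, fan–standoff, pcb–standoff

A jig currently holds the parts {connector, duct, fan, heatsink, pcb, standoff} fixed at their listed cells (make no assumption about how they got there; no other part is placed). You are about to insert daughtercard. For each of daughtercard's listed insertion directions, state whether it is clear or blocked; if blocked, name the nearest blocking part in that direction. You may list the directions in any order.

+x: ray from daughtercard(1, -1, 1) has no placed part ⇒ clear

+x: clear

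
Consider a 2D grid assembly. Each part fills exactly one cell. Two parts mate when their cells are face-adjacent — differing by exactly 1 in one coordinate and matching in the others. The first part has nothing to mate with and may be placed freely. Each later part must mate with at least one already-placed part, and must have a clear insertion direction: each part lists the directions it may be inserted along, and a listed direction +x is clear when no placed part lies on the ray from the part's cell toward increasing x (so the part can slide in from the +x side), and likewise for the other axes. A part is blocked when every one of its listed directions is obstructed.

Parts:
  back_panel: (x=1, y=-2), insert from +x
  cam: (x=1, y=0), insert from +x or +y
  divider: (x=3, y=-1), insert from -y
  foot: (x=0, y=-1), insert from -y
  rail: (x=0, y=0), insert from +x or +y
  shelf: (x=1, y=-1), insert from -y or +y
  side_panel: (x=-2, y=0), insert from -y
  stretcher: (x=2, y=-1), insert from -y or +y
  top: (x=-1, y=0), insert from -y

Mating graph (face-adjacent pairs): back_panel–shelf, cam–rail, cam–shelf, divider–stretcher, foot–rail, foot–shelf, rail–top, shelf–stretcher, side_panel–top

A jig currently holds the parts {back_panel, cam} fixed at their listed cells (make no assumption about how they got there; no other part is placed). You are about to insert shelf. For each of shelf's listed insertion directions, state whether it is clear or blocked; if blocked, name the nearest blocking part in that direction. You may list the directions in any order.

-y: nearest on ray is back_panel@(1, -2) ⇒ blocked
+y: nearest on ray is cam@(1, 0) ⇒ blocked

+y: blocked by cam; -y: blocked by back_panel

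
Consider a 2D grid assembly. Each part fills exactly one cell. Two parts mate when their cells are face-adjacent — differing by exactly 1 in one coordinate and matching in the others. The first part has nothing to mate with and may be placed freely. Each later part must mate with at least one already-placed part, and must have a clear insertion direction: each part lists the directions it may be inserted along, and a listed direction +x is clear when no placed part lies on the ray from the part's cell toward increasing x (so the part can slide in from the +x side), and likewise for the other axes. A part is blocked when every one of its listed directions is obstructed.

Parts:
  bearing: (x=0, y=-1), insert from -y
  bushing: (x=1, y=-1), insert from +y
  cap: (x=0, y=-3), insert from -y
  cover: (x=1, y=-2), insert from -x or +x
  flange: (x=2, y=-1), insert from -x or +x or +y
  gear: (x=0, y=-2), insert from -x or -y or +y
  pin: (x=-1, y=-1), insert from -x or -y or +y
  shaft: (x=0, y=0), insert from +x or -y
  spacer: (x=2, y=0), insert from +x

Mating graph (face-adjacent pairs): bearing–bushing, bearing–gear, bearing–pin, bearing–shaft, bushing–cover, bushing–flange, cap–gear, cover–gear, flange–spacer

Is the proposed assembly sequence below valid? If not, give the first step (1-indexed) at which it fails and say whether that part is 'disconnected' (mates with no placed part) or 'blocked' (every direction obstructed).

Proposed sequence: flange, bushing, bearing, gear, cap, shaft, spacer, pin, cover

1. flange@(2, -1) [-x clear] — {flange}
2. bushing@(1, -1) [+y clear] — {bushing, flange}
3. bearing@(0, -1) [-y clear] — {bearing, bushing, flange}
4. gear@(0, -2) [-x clear] — {bearing, bushing, flange, gear}
5. cap@(0, -3) [-y clear] — {bearing, bushing, cap, flange, gear}
6. shaft@(0, 0) [+x clear] — {bearing, bushing, cap, flange, gear, shaft}
7. spacer@(2, 0) [+x clear] — {bearing, bushing, cap, flange, gear, shaft, spacer}
8. pin@(-1, -1) [-x clear] — {bearing, bushing, cap, flange, gear, pin, shaft, spacer}
9. cover@(1, -2) [+x clear] — {bearing, bushing, cap, cover, flange, gear, pin, shaft, spacer}

Valid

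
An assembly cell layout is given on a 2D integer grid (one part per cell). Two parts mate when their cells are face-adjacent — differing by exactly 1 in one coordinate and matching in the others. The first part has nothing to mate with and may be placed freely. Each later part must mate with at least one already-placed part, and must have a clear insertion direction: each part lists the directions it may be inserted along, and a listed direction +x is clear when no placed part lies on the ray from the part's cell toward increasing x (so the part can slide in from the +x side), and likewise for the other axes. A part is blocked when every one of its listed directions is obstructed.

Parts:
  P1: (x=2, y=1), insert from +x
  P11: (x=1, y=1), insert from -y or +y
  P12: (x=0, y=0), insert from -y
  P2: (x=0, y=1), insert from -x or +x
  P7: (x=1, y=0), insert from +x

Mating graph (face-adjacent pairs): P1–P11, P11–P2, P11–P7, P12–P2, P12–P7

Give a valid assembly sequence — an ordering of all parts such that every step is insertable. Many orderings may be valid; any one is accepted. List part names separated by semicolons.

P7; P12; P2; P11; P1

1. P7@(1, 0) [+x clear] — {P7}
2. P12@(0, 0) [-y clear] — {P12, P7}
3. P2@(0, 1) [-x clear] — {P12, P2, P7}
4. P11@(1, 1) [+y clear] — {P11, P12, P2, P7}
5. P1@(2, 1) [+x clear] — {P1, P11, P12, P2, P7}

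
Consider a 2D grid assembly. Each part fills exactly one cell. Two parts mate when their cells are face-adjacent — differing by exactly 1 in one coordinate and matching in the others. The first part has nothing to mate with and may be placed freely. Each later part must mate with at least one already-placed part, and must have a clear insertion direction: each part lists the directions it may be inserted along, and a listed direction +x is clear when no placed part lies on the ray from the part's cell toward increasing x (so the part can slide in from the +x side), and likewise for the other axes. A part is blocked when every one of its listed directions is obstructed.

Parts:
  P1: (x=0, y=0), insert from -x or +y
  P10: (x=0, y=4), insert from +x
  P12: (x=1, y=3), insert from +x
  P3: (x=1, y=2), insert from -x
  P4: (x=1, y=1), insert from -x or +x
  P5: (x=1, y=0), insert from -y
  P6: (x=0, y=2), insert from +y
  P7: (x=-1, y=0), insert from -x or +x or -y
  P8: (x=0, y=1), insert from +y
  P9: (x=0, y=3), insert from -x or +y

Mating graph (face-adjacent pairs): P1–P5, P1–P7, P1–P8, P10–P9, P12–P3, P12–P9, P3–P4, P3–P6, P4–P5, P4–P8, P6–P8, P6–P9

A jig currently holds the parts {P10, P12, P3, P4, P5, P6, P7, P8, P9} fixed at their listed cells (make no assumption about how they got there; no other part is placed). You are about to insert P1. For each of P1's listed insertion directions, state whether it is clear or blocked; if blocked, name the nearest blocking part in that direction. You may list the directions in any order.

+y: blocked by P8; -x: blocked by P7

-x: nearest on ray is P7@(-1, 0) ⇒ blocked
+y: nearest on ray is P8@(0, 1) ⇒ blocked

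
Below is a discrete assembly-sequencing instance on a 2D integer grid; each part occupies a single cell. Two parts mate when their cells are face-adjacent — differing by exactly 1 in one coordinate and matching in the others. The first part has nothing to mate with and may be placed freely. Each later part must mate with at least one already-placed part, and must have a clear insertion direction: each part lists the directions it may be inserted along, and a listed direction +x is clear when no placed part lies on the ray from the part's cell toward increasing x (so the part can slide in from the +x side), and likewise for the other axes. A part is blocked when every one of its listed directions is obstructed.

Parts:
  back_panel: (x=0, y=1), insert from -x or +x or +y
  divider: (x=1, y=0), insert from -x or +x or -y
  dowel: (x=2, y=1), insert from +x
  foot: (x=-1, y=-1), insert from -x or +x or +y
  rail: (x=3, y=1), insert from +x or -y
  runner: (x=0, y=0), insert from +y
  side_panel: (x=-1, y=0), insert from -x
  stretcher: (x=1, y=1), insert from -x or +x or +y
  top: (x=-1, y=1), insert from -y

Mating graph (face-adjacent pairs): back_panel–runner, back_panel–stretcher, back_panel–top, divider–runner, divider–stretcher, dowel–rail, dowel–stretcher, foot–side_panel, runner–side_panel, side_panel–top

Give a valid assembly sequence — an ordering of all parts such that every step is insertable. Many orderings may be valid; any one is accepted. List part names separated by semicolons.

runner; back_panel; top; side_panel; foot; stretcher; dowel; rail; divider

1. runner@(0, 0) [+y clear] — {runner}
2. back_panel@(0, 1) [-x clear] — {back_panel, runner}
3. top@(-1, 1) [-y clear] — {back_panel, runner, top}
4. side_panel@(-1, 0) [-x clear] — {back_panel, runner, side_panel, top}
5. foot@(-1, -1) [-x clear] — {back_panel, foot, runner, side_panel, top}
6. stretcher@(1, 1) [+x clear] — {back_panel, foot, runner, side_panel, stretcher, top}
7. dowel@(2, 1) [+x clear] — {back_panel, dowel, foot, runner, side_panel, stretcher, top}
8. rail@(3, 1) [+x clear] — {back_panel, dowel, foot, rail, runner, side_panel, stretcher, top}
9. divider@(1, 0) [+x clear] — {back_panel, divider, dowel, foot, rail, runner, side_panel, stretcher, top}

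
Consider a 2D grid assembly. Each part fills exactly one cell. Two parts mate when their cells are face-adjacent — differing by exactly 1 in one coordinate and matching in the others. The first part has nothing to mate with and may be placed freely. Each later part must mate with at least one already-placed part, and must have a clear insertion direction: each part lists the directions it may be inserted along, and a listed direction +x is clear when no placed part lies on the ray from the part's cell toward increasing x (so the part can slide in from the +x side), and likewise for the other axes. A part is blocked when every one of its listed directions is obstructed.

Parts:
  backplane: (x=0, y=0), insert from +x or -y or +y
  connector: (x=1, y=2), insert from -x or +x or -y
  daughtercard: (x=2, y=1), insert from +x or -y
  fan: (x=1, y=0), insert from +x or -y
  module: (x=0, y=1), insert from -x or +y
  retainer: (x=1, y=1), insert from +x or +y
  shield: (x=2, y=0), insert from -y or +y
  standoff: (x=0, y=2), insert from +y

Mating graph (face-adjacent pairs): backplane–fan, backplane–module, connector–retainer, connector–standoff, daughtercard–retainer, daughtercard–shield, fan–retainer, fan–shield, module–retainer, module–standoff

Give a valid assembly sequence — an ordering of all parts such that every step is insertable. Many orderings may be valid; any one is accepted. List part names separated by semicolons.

1. standoff@(0, 2) [+y clear] — {standoff}
2. module@(0, 1) [-x clear] — {module, standoff}
3. connector@(1, 2) [+x clear] — {connector, module, standoff}
4. backplane@(0, 0) [+x clear] — {backplane, connector, module, standoff}
5. fan@(1, 0) [+x clear] — {backplane, connector, fan, module, standoff}
6. shield@(2, 0) [-y clear] — {backplane, connector, fan, module, shield, standoff}
7. retainer@(1, 1) [+x clear] — {backplane, connector, fan, module, retainer, shield, standoff}
8. daughtercard@(2, 1) [+x clear] — {backplane, connector, daughtercard, fan, module, retainer, shield, standoff}

standoff; module; connector; backplane; fan; shield; retainer; daughtercard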